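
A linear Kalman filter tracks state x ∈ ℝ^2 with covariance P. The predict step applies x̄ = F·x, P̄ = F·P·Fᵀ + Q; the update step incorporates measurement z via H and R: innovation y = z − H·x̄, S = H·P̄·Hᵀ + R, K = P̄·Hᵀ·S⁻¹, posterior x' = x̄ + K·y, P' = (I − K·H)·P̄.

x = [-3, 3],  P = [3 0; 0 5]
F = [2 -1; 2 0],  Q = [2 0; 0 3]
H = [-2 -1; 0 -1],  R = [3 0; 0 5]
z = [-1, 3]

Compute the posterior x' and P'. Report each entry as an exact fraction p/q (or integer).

x' = [691/1319, -1212/1319]
P' = [1413/1319 -1230/1319; -1230/1319 3045/1319]

x̄ = F·x = [-9, -6]
P̄ = F·P·Fᵀ + Q = [19 12; 12 15]
y = z − H·x̄ = [-25, -3]
S = H·P̄·Hᵀ + R = [142 39; 39 20]
K = P̄·Hᵀ·S⁻¹ = [-532/1319 246/1319; -195/1319 -609/1319]
x' = x̄ + K·y = [691/1319, -1212/1319]
P' = (I − K·H)·P̄ = [1413/1319 -1230/1319; -1230/1319 3045/1319]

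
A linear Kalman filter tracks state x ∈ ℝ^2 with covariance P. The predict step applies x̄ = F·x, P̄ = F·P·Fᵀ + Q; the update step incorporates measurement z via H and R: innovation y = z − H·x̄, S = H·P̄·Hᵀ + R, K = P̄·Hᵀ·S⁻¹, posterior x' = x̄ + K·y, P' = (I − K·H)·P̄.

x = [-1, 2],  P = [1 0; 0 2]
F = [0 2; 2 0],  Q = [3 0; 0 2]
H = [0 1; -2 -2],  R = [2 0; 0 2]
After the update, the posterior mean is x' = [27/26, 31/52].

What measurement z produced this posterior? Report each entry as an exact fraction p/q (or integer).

x̄ = F·x = [4, -2]
P̄ = F·P·Fᵀ + Q = [11 0; 0 6]
S = H·P̄·Hᵀ + R = [8 -12; -12 70]
K = P̄·Hᵀ·S⁻¹ = [-33/52 -11/26; 69/104 -3/52]
x' − x̄ = [-77/26, 135/52] = K·y
y = (KᵀK)⁻¹·Kᵀ·(x' − x̄) = [4, 1]
z = y + H·x̄ = [4, 1] + [-2, -4] = [2, -3]

z = [2, -3]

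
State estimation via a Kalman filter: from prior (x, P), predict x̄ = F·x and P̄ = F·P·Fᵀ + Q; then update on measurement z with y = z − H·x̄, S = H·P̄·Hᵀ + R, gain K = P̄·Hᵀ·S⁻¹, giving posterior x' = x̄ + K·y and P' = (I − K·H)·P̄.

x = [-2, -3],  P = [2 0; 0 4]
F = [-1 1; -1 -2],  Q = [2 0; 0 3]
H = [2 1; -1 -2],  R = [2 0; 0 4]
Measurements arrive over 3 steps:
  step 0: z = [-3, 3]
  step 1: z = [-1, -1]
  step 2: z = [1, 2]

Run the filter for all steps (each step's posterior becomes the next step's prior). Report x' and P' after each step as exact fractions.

step 0: x' = [-208/181, -91/181], P' = [206/181 -204/181; -204/181 318/181]
step 1: x' = [-7701/8153, 48147/40765], P' = [8708/8153 -8180/8153; -8180/8153 62366/40765]
step 2: x' = [1476752/1058303, -1746873/1058303], P' = [1107143/1058303 -1033571/1058303; -1033571/1058303 1584637/1058303]

step 0: x̄ = F·x = [-1, 8]
step 0: P̄ = F·P·Fᵀ + Q = [8 -6; -6 21]
step 0: y = z − H·x̄ = [-9, 18]
step 0: S = H·P̄·Hᵀ + R = [31 -28; -28 72]
step 0: K = P̄·Hᵀ·S⁻¹ = [104/181 101/362; -45/181 -108/181]
step 0: x' = x̄ + K·y = [-208/181, -91/181]
step 0: P' = (I − K·H)·P̄ = [206/181 -204/181; -204/181 318/181]
step 1: x̄ = F·x = [117/181, 390/181]
step 1: P̄ = F·P·Fᵀ + Q = [1294/181 -634/181; -634/181 1205/181]
step 1: y = z − H·x̄ = [-805/181, 716/181]
step 1: S = H·P̄·Hᵀ + R = [4207/181 -1828/181; -1828/181 4302/181]
step 1: K = P̄·Hᵀ·S⁻¹ = [4618/8153 1913/8153; -9717/40765 -20958/40765]
step 1: x' = x̄ + K·y = [-7701/8153, 48147/40765]
step 1: P' = (I − K·H)·P̄ = [8708/8153 -8180/8153; -8180/8153 62366/40765]
step 2: x̄ = F·x = [86652/40765, -57789/40765]
step 2: P̄ = F·P·Fᵀ + Q = [269236/40765 -122092/40765; -122092/40765 251699/40765]
step 2: y = z − H·x̄ = [-14950/8153, 52604/40765]
step 2: S = H·P̄·Hᵀ + R = [184361/8153 -86282/8153; -86282/8153 950724/40765]
step 2: K = P̄·Hᵀ·S⁻¹ = [1180715/2116606 959999/4233212; -482505/2116606 -2135703/4233212]
step 2: x' = x̄ + K·y = [1476752/1058303, -1746873/1058303]
step 2: P' = (I − K·H)·P̄ = [1107143/1058303 -1033571/1058303; -1033571/1058303 1584637/1058303]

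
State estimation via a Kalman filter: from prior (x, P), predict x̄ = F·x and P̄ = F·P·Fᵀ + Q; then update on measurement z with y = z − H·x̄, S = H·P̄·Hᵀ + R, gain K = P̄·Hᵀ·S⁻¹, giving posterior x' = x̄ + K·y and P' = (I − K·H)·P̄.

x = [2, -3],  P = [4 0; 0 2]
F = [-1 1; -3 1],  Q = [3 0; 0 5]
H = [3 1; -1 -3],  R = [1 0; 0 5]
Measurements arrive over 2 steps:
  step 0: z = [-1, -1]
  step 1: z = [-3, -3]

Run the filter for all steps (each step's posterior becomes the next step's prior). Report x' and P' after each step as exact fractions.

step 0: x' = [-7339/13749, 6881/13749], P' = [2719/13749 -3368/13749; -3368/13749 9001/13749]
step 1: x' = [-47921354/35287713, 15267412/11762571], P' = [6785765/35287713 -2729200/11762571; -2729200/11762571 2436375/3920857]

step 0: x̄ = F·x = [-5, -9]
step 0: P̄ = F·P·Fᵀ + Q = [9 14; 14 43]
step 0: y = z − H·x̄ = [23, -33]
step 0: S = H·P̄·Hᵀ + R = [209 -296; -296 485]
step 0: K = P̄·Hᵀ·S⁻¹ = [4789/13749 1477/13749; -1103/13749 -4727/13749]
step 0: x' = x̄ + K·y = [-7339/13749, 6881/13749]
step 0: P' = (I − K·H)·P̄ = [2719/13749 -3368/13749; -3368/13749 9001/13749]
step 1: x̄ = F·x = [4740/4583, 28898/13749]
step 1: P̄ = F·P·Fᵀ + Q = [19901/4583 10210/4583; 10210/4583 122425/13749]
step 1: y = z − H·x̄ = [-112805/13749, 19889/4583]
step 1: S = H·P̄·Hᵀ + R = [857281/13749 -284228/4583; -284228/4583 471351/4583]
step 1: K = P̄·Hᵀ·S⁻¹ = [4056565/11762571 3555407/35287713; -292825/3920857 -3839635/11762571]
step 1: x' = x̄ + K·y = [-47921354/35287713, 15267412/11762571]
step 1: P' = (I − K·H)·P̄ = [6785765/35287713 -2729200/11762571; -2729200/11762571 2436375/3920857]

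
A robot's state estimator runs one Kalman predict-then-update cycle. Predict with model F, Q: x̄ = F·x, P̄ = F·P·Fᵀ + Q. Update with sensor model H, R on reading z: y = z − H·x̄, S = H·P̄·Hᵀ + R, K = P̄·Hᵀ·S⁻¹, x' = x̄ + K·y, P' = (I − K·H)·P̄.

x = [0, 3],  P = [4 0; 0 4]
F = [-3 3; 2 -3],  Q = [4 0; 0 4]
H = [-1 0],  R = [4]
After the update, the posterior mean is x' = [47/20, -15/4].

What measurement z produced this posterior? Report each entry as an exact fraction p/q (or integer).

x̄ = F·x = [9, -9]
P̄ = F·P·Fᵀ + Q = [76 -60; -60 56]
S = H·P̄·Hᵀ + R = [80]
K = P̄·Hᵀ·S⁻¹ = [-19/20; 3/4]
x' − x̄ = [-133/20, 21/4] = K·y
y = (KᵀK)⁻¹·Kᵀ·(x' − x̄) = [7]
z = y + H·x̄ = [7] + [-9] = [-2]

z = [-2]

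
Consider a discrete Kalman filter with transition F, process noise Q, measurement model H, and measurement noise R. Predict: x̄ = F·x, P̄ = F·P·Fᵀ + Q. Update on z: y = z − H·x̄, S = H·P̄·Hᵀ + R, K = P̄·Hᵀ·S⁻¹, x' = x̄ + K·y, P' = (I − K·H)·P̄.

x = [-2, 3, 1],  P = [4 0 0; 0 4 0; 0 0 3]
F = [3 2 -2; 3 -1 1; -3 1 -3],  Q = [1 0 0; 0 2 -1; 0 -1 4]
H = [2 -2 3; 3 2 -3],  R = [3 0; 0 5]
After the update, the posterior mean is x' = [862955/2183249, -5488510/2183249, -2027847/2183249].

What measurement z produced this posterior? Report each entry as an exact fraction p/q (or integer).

z = [3, -1]

x̄ = F·x = [-2, -8, 6]
P̄ = F·P·Fᵀ + Q = [65 22 -10; 22 45 -50; -10 -50 71]
S = H·P̄·Hᵀ + R = [1386 -1103; -1103 2453]
K = P̄·Hᵀ·S⁻¹ = [434075/2183249 434602/2183249; -143270/2183249 207928/2183249; 340400/2183249 -152219/2183249]
x' − x̄ = [5229453/2183249, 11977482/2183249, -15127341/2183249] = K·y
y = (KᵀK)⁻¹·Kᵀ·(x' − x̄) = [-27, 39]
z = y + H·x̄ = [-27, 39] + [30, -40] = [3, -1]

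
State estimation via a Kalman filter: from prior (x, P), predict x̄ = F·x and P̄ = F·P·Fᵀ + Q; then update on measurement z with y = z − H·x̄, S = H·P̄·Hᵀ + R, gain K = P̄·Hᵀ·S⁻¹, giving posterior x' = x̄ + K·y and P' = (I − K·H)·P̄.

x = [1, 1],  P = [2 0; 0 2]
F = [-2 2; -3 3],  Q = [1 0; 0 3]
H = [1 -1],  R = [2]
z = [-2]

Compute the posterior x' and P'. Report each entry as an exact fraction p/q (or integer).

x̄ = F·x = [0, 0]
P̄ = F·P·Fᵀ + Q = [17 24; 24 39]
y = z − H·x̄ = [-2]
S = H·P̄·Hᵀ + R = [10]
K = P̄·Hᵀ·S⁻¹ = [-7/10; -3/2]
x' = x̄ + K·y = [7/5, 3]
P' = (I − K·H)·P̄ = [121/10 27/2; 27/2 33/2]

x' = [7/5, 3]
P' = [121/10 27/2; 27/2 33/2]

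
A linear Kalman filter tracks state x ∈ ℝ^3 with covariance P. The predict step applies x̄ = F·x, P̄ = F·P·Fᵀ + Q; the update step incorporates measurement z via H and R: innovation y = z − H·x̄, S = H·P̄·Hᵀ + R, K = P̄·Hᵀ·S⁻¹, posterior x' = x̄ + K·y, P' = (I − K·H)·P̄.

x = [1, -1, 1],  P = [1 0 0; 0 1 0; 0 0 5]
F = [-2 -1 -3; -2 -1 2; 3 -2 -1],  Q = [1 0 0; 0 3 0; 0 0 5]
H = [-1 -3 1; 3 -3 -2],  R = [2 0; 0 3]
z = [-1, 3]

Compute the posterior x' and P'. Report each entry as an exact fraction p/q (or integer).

x' = [17665/7616, 1011/7616, 501/272]
P' = [270241/45696 27763/45696 4143/544; 27763/45696 9001/45696 405/544; 4143/544 405/544 1407/136]

x̄ = F·x = [-4, 1, 4]
P̄ = F·P·Fᵀ + Q = [51 -25 11; -25 28 -14; 11 -14 23]
y = z − H·x̄ = [-6, 26]
S = H·P̄·Hᵀ + R = [240 216; 216 956]
K = P̄·Hᵀ·S⁻¹ = [-2759/45696 1745/7616; -10373/45696 -653/7616; 135/544 -7/272]
x' = x̄ + K·y = [17665/7616, 1011/7616, 501/272]
P' = (I − K·H)·P̄ = [270241/45696 27763/45696 4143/544; 27763/45696 9001/45696 405/544; 4143/544 405/544 1407/136]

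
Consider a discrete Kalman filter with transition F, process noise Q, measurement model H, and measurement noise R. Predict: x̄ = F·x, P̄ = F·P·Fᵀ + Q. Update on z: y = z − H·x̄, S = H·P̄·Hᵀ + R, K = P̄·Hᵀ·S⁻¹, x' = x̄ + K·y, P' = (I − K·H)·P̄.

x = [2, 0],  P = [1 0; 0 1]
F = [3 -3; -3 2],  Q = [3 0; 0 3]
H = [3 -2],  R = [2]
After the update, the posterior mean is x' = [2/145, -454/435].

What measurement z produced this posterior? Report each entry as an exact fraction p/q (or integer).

z = [2]

x̄ = F·x = [6, -6]
P̄ = F·P·Fᵀ + Q = [21 -15; -15 16]
S = H·P̄·Hᵀ + R = [435]
K = P̄·Hᵀ·S⁻¹ = [31/145; -77/435]
x' − x̄ = [-868/145, 2156/435] = K·y
y = (KᵀK)⁻¹·Kᵀ·(x' − x̄) = [-28]
z = y + H·x̄ = [-28] + [30] = [2]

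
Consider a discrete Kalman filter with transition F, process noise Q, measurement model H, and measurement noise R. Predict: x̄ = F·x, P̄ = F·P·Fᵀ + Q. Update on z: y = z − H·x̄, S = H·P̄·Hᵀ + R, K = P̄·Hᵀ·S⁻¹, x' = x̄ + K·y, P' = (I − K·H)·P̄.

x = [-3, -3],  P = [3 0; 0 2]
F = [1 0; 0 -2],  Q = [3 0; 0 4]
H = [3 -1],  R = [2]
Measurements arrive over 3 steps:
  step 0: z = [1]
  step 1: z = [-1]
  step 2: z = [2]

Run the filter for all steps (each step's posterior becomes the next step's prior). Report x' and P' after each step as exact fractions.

step 0: x' = [21/17, 54/17], P' = [21/17 54/17; 54/17 168/17]
step 1: x' = [-57/115, -692/1035], P' = [144/115 396/115; 396/115 11756/1035]
step 2: x' = [30864/135611, -24092/19373], P' = [177270/135611 70164/19373; 70164/19373 231220/19373]

step 0: x̄ = F·x = [-3, 6]
step 0: P̄ = F·P·Fᵀ + Q = [6 0; 0 12]
step 0: y = z − H·x̄ = [16]
step 0: S = H·P̄·Hᵀ + R = [68]
step 0: K = P̄·Hᵀ·S⁻¹ = [9/34; -3/17]
step 0: x' = x̄ + K·y = [21/17, 54/17]
step 0: P' = (I − K·H)·P̄ = [21/17 54/17; 54/17 168/17]
step 1: x̄ = F·x = [21/17, -108/17]
step 1: P̄ = F·P·Fᵀ + Q = [72/17 -108/17; -108/17 740/17]
step 1: y = z − H·x̄ = [-188/17]
step 1: S = H·P̄·Hᵀ + R = [2070/17]
step 1: K = P̄·Hᵀ·S⁻¹ = [18/115; -532/1035]
step 1: x' = x̄ + K·y = [-57/115, -692/1035]
step 1: P' = (I − K·H)·P̄ = [144/115 396/115; 396/115 11756/1035]
step 2: x̄ = F·x = [-57/115, 1384/1035]
step 2: P̄ = F·P·Fᵀ + Q = [489/115 -792/115; -792/115 51164/1035]
step 2: y = z − H·x̄ = [4993/1035]
step 2: S = H·P̄·Hᵀ + R = [135611/1035]
step 2: K = P̄·Hᵀ·S⁻¹ = [20331/135611; -10364/19373]
step 2: x' = x̄ + K·y = [30864/135611, -24092/19373]
step 2: P' = (I − K·H)·P̄ = [177270/135611 70164/19373; 70164/19373 231220/19373]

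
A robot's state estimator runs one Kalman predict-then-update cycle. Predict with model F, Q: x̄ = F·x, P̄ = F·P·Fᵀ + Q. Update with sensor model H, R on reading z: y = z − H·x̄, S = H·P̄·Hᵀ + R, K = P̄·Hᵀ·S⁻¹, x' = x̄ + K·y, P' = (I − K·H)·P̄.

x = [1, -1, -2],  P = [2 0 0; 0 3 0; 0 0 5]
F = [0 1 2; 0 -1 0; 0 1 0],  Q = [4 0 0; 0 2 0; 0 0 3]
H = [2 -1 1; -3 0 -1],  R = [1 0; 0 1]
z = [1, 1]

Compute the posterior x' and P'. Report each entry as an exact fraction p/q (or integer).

x̄ = F·x = [-5, 1, -1]
P̄ = F·P·Fᵀ + Q = [27 -3 3; -3 5 -3; 3 -3 6]
y = z − H·x̄ = [13, -15]
S = H·P̄·Hᵀ + R = [150 -195; -195 268]
K = P̄·Hᵀ·S⁻¹ = [-4/29 -12/29; -1412/2175 -62/145; 73/145 9/29]
x' = x̄ + K·y = [-17/29, -2231/2175, 129/145]
P' = (I − K·H)·P̄ = [15/29 1/29 -33/29; 1/29 2267/2175 47/145; -33/29 47/145 90/29]

x' = [-17/29, -2231/2175, 129/145]
P' = [15/29 1/29 -33/29; 1/29 2267/2175 47/145; -33/29 47/145 90/29]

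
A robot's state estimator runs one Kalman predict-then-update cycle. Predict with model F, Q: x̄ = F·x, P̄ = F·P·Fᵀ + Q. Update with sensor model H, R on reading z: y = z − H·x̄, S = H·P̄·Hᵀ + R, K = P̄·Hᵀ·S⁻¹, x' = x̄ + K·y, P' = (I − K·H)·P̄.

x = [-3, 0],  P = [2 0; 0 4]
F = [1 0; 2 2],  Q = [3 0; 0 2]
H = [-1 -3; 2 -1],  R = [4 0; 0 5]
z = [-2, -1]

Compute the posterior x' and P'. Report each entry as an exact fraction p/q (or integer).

x' = [-3232/7041, 4762/7041]
P' = [5686/7041 -718/7041; -718/7041 2914/7041]

x̄ = F·x = [-3, -6]
P̄ = F·P·Fᵀ + Q = [5 4; 4 26]
y = z − H·x̄ = [-23, -1]
S = H·P̄·Hᵀ + R = [267 48; 48 35]
K = P̄·Hᵀ·S⁻¹ = [-883/7041 806/2347; -2006/7041 -290/2347]
x' = x̄ + K·y = [-3232/7041, 4762/7041]
P' = (I − K·H)·P̄ = [5686/7041 -718/7041; -718/7041 2914/7041]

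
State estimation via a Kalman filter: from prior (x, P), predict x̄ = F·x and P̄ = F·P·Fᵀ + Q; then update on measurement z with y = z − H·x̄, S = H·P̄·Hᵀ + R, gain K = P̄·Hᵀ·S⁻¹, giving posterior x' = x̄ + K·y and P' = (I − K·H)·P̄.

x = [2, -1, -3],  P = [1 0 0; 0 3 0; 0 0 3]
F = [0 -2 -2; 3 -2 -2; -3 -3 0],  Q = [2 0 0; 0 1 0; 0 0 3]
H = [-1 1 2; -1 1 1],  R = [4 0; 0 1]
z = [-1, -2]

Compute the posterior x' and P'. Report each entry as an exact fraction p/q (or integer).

x' = [4922/655, 1063/131, -1086/655]
P' = [11454/655 2186/131 558/655; 2186/131 2710/131 -360/131; 558/655 -360/131 2091/655]

x̄ = F·x = [8, 14, -3]
P̄ = F·P·Fᵀ + Q = [26 24 18; 24 34 9; 18 9 39]
y = z − H·x̄ = [-1, -5]
S = H·P̄·Hᵀ + R = [136 63; 63 34]
K = P̄·Hᵀ·S⁻¹ = [148/655 34/655; -49/131 164/131; 456/655 -267/655]
x' = x̄ + K·y = [4922/655, 1063/131, -1086/655]
P' = (I − K·H)·P̄ = [11454/655 2186/131 558/655; 2186/131 2710/131 -360/131; 558/655 -360/131 2091/655]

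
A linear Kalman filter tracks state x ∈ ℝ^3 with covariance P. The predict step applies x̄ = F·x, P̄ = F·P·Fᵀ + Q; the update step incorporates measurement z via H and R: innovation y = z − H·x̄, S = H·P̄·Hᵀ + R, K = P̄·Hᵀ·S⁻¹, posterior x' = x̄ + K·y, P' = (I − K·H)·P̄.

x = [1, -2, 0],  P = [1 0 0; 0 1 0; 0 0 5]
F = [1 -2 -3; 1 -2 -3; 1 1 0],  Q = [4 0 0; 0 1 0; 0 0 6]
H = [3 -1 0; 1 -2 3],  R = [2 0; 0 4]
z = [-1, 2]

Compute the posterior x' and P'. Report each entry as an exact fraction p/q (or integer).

x' = [-1997/4166, -6095/12498, 5347/12498]
P' = [9859/8332 22129/8332 10841/8332; 22129/8332 181561/24996 93529/24996; 10841/8332 93529/24996 59233/24996]

x̄ = F·x = [5, 5, -1]
P̄ = F·P·Fᵀ + Q = [54 50 -1; 50 51 -1; -1 -1 8]
y = z − H·x̄ = [-11, 10]
S = H·P̄·Hᵀ + R = [239 -92; -92 140]
K = P̄·Hᵀ·S⁻¹ = [931/2083 -469/8332; 2200/6249 -4037/24996; 505/6249 5791/24996]
x' = x̄ + K·y = [-1997/4166, -6095/12498, 5347/12498]
P' = (I − K·H)·P̄ = [9859/8332 22129/8332 10841/8332; 22129/8332 181561/24996 93529/24996; 10841/8332 93529/24996 59233/24996]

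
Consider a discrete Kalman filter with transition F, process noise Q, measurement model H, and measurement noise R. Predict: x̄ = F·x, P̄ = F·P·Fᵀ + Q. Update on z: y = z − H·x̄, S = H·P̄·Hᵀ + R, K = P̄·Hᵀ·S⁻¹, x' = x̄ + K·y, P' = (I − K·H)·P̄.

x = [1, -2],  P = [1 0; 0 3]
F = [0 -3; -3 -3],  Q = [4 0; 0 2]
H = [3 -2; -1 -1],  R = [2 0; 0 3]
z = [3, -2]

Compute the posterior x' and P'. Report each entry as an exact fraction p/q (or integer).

x' = [8644/5899, 7409/11798]
P' = [3236/5899 3673/5899; 3673/5899 13249/11798]

x̄ = F·x = [6, 3]
P̄ = F·P·Fᵀ + Q = [31 27; 27 38]
y = z − H·x̄ = [-9, 7]
S = H·P̄·Hᵀ + R = [109 -44; -44 126]
K = P̄·Hᵀ·S⁻¹ = [1181/5899 -2303/5899; -1115/5899 -6865/11798]
x' = x̄ + K·y = [8644/5899, 7409/11798]
P' = (I − K·H)·P̄ = [3236/5899 3673/5899; 3673/5899 13249/11798]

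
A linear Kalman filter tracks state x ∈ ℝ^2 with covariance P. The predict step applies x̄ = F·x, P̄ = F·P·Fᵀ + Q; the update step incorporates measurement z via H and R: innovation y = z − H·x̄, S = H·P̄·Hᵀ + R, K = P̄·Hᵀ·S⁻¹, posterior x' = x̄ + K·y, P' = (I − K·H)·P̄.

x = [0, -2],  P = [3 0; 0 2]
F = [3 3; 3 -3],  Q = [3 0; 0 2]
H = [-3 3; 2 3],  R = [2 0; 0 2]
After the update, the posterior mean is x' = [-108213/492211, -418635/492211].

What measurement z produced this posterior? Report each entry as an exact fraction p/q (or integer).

x̄ = F·x = [-6, 6]
P̄ = F·P·Fᵀ + Q = [48 9; 9 47]
S = H·P̄·Hᵀ + R = [695 108; 108 725]
K = P̄·Hᵀ·S⁻¹ = [-98109/492211 98121/492211; 65478/492211 98193/492211]
x' − x̄ = [2845053/492211, -3371901/492211] = K·y
y = (KᵀK)⁻¹·Kᵀ·(x' − x̄) = [-38, -9]
z = y + H·x̄ = [-38, -9] + [36, 6] = [-2, -3]

z = [-2, -3]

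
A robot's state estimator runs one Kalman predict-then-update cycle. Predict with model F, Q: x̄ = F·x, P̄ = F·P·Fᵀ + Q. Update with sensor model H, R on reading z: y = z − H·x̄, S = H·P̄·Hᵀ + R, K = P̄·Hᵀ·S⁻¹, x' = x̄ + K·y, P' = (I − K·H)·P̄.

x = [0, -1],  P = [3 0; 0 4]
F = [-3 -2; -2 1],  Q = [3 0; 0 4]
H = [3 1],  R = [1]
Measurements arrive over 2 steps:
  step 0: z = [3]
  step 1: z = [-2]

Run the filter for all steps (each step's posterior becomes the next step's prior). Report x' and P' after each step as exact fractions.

step 0: x̄ = F·x = [2, -1]
step 0: P̄ = F·P·Fᵀ + Q = [46 10; 10 20]
step 0: y = z − H·x̄ = [-2]
step 0: S = H·P̄·Hᵀ + R = [495]
step 0: K = P̄·Hᵀ·S⁻¹ = [148/495; 10/99]
step 0: x' = x̄ + K·y = [694/495, -119/99]
step 0: P' = (I − K·H)·P̄ = [866/495 -490/99; -490/99 1480/99]
step 1: x̄ = F·x = [-892/495, -661/165]
step 1: P̄ = F·P·Fᵀ + Q = [9479/495 -4018/165; -4018/165 2516/55]
step 1: y = z − H·x̄ = [1223/165]
step 1: S = H·P̄·Hᵀ + R = [4014/55]
step 1: K = P̄·Hᵀ·S⁻¹ = [5461/12042; -751/2007]
step 1: x' = x̄ + K·y = [56333/36126, -40820/6021]
step 1: P' = (I − K·H)·P̄ = [149567/36126 -72053/6021; -72053/6021 71302/2007]

step 0: x' = [694/495, -119/99], P' = [866/495 -490/99; -490/99 1480/99]
step 1: x' = [56333/36126, -40820/6021], P' = [149567/36126 -72053/6021; -72053/6021 71302/2007]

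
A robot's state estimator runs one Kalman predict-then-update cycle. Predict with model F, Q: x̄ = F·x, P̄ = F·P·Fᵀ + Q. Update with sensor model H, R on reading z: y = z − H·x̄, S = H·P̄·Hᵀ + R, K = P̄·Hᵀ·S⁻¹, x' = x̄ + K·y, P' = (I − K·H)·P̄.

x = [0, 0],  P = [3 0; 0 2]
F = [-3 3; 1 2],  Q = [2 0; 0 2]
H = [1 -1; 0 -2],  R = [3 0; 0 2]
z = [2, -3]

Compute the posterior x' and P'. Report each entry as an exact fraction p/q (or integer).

x' = [333/103, 1903/1339]
P' = [335/103 47/103; 47/103 641/1339]

x̄ = F·x = [0, 0]
P̄ = F·P·Fᵀ + Q = [47 3; 3 13]
y = z − H·x̄ = [2, -3]
S = H·P̄·Hᵀ + R = [57 20; 20 54]
K = P̄·Hᵀ·S⁻¹ = [96/103 -47/103; -10/1339 -641/1339]
x' = x̄ + K·y = [333/103, 1903/1339]
P' = (I − K·H)·P̄ = [335/103 47/103; 47/103 641/1339]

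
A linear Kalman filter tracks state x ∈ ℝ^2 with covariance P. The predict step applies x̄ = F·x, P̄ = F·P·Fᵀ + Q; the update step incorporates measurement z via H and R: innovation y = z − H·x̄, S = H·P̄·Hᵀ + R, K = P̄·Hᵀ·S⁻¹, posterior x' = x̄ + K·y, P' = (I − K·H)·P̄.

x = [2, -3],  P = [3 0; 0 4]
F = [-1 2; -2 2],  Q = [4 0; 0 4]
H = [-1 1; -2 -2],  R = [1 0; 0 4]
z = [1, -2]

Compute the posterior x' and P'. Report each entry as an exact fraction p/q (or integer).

x̄ = F·x = [-8, -10]
P̄ = F·P·Fᵀ + Q = [23 22; 22 32]
y = z − H·x̄ = [3, -38]
S = H·P̄·Hᵀ + R = [12 -18; -18 400]
K = P̄·Hᵀ·S⁻¹ = [-505/1119 -183/746; 514/1119 -93/373]
x' = x̄ + K·y = [-12/373, 318/373]
P' = (I − K·H)·P̄ = [527/1119 22/1119; 22/1119 536/1119]

x' = [-12/373, 318/373]
P' = [527/1119 22/1119; 22/1119 536/1119]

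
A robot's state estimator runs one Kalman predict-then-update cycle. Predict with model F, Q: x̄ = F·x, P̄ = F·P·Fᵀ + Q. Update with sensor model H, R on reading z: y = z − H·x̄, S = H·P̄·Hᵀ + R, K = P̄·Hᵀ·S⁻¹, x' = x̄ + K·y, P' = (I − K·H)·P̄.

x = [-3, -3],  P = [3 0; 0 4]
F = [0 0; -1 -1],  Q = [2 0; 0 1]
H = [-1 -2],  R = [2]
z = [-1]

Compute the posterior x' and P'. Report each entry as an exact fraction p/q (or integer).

x' = [-11/18, 10/9]
P' = [17/9 -8/9; -8/9 8/9]

x̄ = F·x = [0, 6]
P̄ = F·P·Fᵀ + Q = [2 0; 0 8]
y = z − H·x̄ = [11]
S = H·P̄·Hᵀ + R = [36]
K = P̄·Hᵀ·S⁻¹ = [-1/18; -4/9]
x' = x̄ + K·y = [-11/18, 10/9]
P' = (I − K·H)·P̄ = [17/9 -8/9; -8/9 8/9]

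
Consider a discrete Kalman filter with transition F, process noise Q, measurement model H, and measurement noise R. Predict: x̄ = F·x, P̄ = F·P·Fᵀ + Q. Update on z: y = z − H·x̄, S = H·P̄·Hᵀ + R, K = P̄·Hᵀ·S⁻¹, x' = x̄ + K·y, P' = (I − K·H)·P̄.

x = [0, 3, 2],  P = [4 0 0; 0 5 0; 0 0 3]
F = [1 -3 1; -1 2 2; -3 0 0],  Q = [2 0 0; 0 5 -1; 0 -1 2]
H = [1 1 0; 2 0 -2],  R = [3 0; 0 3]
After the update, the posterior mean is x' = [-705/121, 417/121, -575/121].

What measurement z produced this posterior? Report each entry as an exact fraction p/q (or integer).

z = [-3, -2]

x̄ = F·x = [-7, 10, 0]
P̄ = F·P·Fᵀ + Q = [54 -28 -12; -28 41 11; -12 11 38]
S = H·P̄·Hᵀ + R = [42 54; 54 467]
K = P̄·Hᵀ·S⁻¹ = [109/363 30/121; 10283/16698 -663/2783; 4933/16698 -691/2783]
x' − x̄ = [142/121, -793/121, -575/121] = K·y
y = (KᵀK)⁻¹·Kᵀ·(x' − x̄) = [-6, 12]
z = y + H·x̄ = [-6, 12] + [3, -14] = [-3, -2]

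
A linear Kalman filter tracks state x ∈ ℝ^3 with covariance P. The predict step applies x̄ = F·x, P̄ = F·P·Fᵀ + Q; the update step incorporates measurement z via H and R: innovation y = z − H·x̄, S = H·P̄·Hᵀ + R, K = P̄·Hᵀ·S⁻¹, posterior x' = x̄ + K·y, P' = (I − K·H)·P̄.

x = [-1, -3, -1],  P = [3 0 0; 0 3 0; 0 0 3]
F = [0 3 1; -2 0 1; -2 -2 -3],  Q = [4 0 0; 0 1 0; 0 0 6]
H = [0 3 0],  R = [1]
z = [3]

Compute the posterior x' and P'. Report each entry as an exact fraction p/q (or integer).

x̄ = F·x = [-10, 1, 11]
P̄ = F·P·Fᵀ + Q = [34 3 -27; 3 16 3; -27 3 57]
y = z − H·x̄ = [0]
S = H·P̄·Hᵀ + R = [145]
K = P̄·Hᵀ·S⁻¹ = [9/145; 48/145; 9/145]
x' = x̄ + K·y = [-10, 1, 11]
P' = (I − K·H)·P̄ = [4849/145 3/145 -3996/145; 3/145 16/145 3/145; -3996/145 3/145 8184/145]

x' = [-10, 1, 11]
P' = [4849/145 3/145 -3996/145; 3/145 16/145 3/145; -3996/145 3/145 8184/145]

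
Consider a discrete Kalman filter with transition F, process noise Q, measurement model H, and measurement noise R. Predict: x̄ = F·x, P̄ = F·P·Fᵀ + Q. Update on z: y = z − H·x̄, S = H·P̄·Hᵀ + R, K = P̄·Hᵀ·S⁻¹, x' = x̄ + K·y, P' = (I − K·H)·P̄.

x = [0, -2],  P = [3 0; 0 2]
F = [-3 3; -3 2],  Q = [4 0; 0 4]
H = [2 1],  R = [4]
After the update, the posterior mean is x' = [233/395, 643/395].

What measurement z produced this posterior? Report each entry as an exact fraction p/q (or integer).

x̄ = F·x = [-6, -4]
P̄ = F·P·Fᵀ + Q = [49 39; 39 39]
S = H·P̄·Hᵀ + R = [395]
K = P̄·Hᵀ·S⁻¹ = [137/395; 117/395]
x' − x̄ = [2603/395, 2223/395] = K·y
y = (KᵀK)⁻¹·Kᵀ·(x' − x̄) = [19]
z = y + H·x̄ = [19] + [-16] = [3]

z = [3]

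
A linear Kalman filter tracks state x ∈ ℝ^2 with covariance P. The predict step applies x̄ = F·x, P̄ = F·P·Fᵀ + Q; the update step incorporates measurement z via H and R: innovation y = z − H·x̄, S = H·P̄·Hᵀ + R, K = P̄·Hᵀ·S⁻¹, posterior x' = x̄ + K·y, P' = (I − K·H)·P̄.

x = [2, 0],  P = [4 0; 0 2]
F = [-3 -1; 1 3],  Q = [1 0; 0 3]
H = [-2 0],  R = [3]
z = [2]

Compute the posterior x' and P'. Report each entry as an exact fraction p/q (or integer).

x̄ = F·x = [-6, 2]
P̄ = F·P·Fᵀ + Q = [39 -18; -18 25]
y = z − H·x̄ = [-10]
S = H·P̄·Hᵀ + R = [159]
K = P̄·Hᵀ·S⁻¹ = [-26/53; 12/53]
x' = x̄ + K·y = [-58/53, -14/53]
P' = (I − K·H)·P̄ = [39/53 -18/53; -18/53 893/53]

x' = [-58/53, -14/53]
P' = [39/53 -18/53; -18/53 893/53]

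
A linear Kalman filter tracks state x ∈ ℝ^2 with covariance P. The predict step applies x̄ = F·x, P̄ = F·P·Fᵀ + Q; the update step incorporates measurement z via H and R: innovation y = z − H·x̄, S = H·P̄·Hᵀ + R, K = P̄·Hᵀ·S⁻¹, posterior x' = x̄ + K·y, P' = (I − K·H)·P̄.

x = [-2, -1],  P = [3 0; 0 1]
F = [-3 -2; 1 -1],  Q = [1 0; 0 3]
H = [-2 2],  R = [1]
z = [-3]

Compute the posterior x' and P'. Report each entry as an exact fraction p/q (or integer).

x' = [178/71, 69/71]
P' = [244/71 231/71; 231/71 707/213]

x̄ = F·x = [8, -1]
P̄ = F·P·Fᵀ + Q = [32 -7; -7 7]
y = z − H·x̄ = [15]
S = H·P̄·Hᵀ + R = [213]
K = P̄·Hᵀ·S⁻¹ = [-26/71; 28/213]
x' = x̄ + K·y = [178/71, 69/71]
P' = (I − K·H)·P̄ = [244/71 231/71; 231/71 707/213]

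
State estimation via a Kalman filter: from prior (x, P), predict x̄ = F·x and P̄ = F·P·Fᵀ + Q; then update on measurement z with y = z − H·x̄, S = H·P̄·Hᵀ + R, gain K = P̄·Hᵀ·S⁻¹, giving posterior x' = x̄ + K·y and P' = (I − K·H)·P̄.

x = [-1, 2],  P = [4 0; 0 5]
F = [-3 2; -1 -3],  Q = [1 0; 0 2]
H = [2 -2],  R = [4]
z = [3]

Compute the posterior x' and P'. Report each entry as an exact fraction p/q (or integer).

x̄ = F·x = [7, -5]
P̄ = F·P·Fᵀ + Q = [57 -18; -18 51]
y = z − H·x̄ = [-21]
S = H·P̄·Hᵀ + R = [580]
K = P̄·Hᵀ·S⁻¹ = [15/58; -69/290]
x' = x̄ + K·y = [91/58, -1/290]
P' = (I − K·H)·P̄ = [528/29 513/29; 513/29 2634/145]

x' = [91/58, -1/290]
P' = [528/29 513/29; 513/29 2634/145]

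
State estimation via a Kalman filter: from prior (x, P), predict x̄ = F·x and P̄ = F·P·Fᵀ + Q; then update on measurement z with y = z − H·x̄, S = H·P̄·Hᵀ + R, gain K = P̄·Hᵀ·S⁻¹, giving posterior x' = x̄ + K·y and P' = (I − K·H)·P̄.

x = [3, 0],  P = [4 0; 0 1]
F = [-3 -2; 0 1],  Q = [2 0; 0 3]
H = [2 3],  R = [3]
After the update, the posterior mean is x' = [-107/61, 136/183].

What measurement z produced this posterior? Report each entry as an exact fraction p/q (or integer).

x̄ = F·x = [-9, 0]
P̄ = F·P·Fᵀ + Q = [42 -2; -2 4]
S = H·P̄·Hᵀ + R = [183]
K = P̄·Hᵀ·S⁻¹ = [26/61; 8/183]
x' − x̄ = [442/61, 136/183] = K·y
y = (KᵀK)⁻¹·Kᵀ·(x' − x̄) = [17]
z = y + H·x̄ = [17] + [-18] = [-1]

z = [-1]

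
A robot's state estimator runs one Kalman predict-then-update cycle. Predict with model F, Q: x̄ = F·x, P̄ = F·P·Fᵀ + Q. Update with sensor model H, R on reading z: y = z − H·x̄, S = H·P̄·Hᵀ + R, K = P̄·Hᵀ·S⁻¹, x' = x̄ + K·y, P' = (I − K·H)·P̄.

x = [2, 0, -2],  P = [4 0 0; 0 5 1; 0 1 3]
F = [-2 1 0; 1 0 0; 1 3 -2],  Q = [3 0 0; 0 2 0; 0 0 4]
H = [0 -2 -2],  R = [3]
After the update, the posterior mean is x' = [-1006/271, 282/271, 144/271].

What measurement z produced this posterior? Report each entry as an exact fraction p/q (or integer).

z = [-3]

x̄ = F·x = [-4, 2, 6]
P̄ = F·P·Fᵀ + Q = [24 -8 5; -8 6 4; 5 4 53]
S = H·P̄·Hᵀ + R = [271]
K = P̄·Hᵀ·S⁻¹ = [6/271; -20/271; -114/271]
x' − x̄ = [78/271, -260/271, -1482/271] = K·y
y = (KᵀK)⁻¹·Kᵀ·(x' − x̄) = [13]
z = y + H·x̄ = [13] + [-16] = [-3]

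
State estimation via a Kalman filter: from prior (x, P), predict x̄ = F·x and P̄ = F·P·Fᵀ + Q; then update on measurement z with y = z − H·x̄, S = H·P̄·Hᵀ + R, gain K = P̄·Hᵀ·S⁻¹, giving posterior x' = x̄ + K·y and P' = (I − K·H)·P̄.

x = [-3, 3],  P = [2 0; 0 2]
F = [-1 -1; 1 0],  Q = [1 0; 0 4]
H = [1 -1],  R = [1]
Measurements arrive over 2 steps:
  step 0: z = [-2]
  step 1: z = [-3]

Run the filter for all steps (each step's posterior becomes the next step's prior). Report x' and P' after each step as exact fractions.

step 0: x' = [-35/16, -1/2], P' = [31/16 3/2; 3/2 2]
step 1: x' = [-83/58, 35/29], P' = [173/87 85/58; 85/58 55/29]

step 0: x̄ = F·x = [0, -3]
step 0: P̄ = F·P·Fᵀ + Q = [5 -2; -2 6]
step 0: y = z − H·x̄ = [-5]
step 0: S = H·P̄·Hᵀ + R = [16]
step 0: K = P̄·Hᵀ·S⁻¹ = [7/16; -1/2]
step 0: x' = x̄ + K·y = [-35/16, -1/2]
step 0: P' = (I − K·H)·P̄ = [31/16 3/2; 3/2 2]
step 1: x̄ = F·x = [43/16, -35/16]
step 1: P̄ = F·P·Fᵀ + Q = [127/16 -55/16; -55/16 95/16]
step 1: y = z − H·x̄ = [-63/8]
step 1: S = H·P̄·Hᵀ + R = [87/4]
step 1: K = P̄·Hᵀ·S⁻¹ = [91/174; -25/58]
step 1: x' = x̄ + K·y = [-83/58, 35/29]
step 1: P' = (I − K·H)·P̄ = [173/87 85/58; 85/58 55/29]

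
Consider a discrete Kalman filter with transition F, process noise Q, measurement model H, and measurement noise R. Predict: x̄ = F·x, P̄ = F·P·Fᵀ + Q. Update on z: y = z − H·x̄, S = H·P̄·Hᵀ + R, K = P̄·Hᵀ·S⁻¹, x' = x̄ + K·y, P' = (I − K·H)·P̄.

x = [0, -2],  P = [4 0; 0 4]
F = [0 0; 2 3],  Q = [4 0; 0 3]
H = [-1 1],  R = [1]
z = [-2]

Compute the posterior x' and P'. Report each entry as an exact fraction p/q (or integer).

x̄ = F·x = [0, -6]
P̄ = F·P·Fᵀ + Q = [4 0; 0 55]
y = z − H·x̄ = [4]
S = H·P̄·Hᵀ + R = [60]
K = P̄·Hᵀ·S⁻¹ = [-1/15; 11/12]
x' = x̄ + K·y = [-4/15, -7/3]
P' = (I − K·H)·P̄ = [56/15 11/3; 11/3 55/12]

x' = [-4/15, -7/3]
P' = [56/15 11/3; 11/3 55/12]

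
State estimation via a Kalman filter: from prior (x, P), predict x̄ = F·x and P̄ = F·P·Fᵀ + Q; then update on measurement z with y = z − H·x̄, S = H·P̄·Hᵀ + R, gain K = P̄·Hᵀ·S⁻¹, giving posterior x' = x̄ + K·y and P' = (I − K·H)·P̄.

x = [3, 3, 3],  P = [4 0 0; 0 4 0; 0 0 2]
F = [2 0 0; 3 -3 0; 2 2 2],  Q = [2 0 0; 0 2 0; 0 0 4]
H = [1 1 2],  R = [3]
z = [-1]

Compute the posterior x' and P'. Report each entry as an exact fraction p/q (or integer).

x̄ = F·x = [6, 0, 18]
P̄ = F·P·Fᵀ + Q = [18 24 16; 24 74 0; 16 0 44]
y = z − H·x̄ = [-43]
S = H·P̄·Hᵀ + R = [383]
K = P̄·Hᵀ·S⁻¹ = [74/383; 98/383; 104/383]
x' = x̄ + K·y = [-884/383, -4214/383, 2422/383]
P' = (I − K·H)·P̄ = [1418/383 1940/383 -1568/383; 1940/383 18738/383 -10192/383; -1568/383 -10192/383 6036/383]

x' = [-884/383, -4214/383, 2422/383]
P' = [1418/383 1940/383 -1568/383; 1940/383 18738/383 -10192/383; -1568/383 -10192/383 6036/383]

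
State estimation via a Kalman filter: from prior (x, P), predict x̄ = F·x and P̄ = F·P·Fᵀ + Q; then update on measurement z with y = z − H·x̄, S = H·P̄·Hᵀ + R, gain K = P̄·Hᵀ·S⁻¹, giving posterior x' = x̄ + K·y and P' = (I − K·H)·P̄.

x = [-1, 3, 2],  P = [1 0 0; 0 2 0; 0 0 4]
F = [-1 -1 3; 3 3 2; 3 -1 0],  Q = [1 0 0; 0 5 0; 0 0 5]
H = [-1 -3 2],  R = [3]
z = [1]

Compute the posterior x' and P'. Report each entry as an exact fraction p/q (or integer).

x̄ = F·x = [4, 10, -6]
P̄ = F·P·Fᵀ + Q = [40 15 -1; 15 48 3; -1 3 16]
y = z − H·x̄ = [47]
S = H·P̄·Hᵀ + R = [597]
K = P̄·Hᵀ·S⁻¹ = [-29/199; -51/199; 8/199]
x' = x̄ + K·y = [-567/199, -407/199, -818/199]
P' = (I − K·H)·P̄ = [5437/199 -1452/199 497/199; -1452/199 1749/199 1821/199; 497/199 1821/199 2992/199]

x' = [-567/199, -407/199, -818/199]
P' = [5437/199 -1452/199 497/199; -1452/199 1749/199 1821/199; 497/199 1821/199 2992/199]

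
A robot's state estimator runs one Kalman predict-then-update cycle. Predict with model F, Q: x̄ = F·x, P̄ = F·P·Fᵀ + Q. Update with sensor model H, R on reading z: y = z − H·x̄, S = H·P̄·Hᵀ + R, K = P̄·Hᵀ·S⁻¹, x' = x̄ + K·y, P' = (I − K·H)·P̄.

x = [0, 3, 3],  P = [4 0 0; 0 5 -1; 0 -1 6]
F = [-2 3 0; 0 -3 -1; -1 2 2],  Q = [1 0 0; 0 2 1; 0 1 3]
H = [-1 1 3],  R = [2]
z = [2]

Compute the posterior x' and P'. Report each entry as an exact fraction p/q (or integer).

x̄ = F·x = [9, -12, 12]
P̄ = F·P·Fᵀ + Q = [62 -42 32; -42 47 -33; 32 -33 43]
y = z − H·x̄ = [-13]
S = H·P̄·Hᵀ + R = [192]
K = P̄·Hᵀ·S⁻¹ = [-1/24; -5/96; 1/3]
x' = x̄ + K·y = [229/24, -1087/96, 23/3]
P' = (I − K·H)·P̄ = [185/3 -509/12 104/3; -509/12 2231/48 -89/3; 104/3 -89/3 65/3]

x' = [229/24, -1087/96, 23/3]
P' = [185/3 -509/12 104/3; -509/12 2231/48 -89/3; 104/3 -89/3 65/3]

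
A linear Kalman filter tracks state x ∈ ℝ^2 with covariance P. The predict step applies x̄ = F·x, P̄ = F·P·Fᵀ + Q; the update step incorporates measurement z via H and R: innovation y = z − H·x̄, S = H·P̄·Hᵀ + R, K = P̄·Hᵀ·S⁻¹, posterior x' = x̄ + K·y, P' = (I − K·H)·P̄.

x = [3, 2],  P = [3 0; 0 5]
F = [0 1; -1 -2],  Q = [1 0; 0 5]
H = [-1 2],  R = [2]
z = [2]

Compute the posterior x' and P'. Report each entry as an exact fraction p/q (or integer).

x' = [-37/40, 17/40]
P' = [71/40 29/40; 29/40 31/40]

x̄ = F·x = [2, -7]
P̄ = F·P·Fᵀ + Q = [6 -10; -10 28]
y = z − H·x̄ = [18]
S = H·P̄·Hᵀ + R = [160]
K = P̄·Hᵀ·S⁻¹ = [-13/80; 33/80]
x' = x̄ + K·y = [-37/40, 17/40]
P' = (I − K·H)·P̄ = [71/40 29/40; 29/40 31/40]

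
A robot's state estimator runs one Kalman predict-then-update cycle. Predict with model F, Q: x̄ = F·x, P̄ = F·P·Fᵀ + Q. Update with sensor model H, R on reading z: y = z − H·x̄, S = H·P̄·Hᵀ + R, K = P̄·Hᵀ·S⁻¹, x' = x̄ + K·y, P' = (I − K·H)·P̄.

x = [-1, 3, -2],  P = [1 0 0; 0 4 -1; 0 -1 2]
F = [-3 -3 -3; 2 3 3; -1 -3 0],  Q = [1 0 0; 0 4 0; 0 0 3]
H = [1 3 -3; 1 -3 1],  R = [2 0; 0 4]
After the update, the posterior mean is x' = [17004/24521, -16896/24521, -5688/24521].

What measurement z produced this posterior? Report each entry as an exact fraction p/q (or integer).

z = [-1, 2]

x̄ = F·x = [0, 1, -8]
P̄ = F·P·Fᵀ + Q = [46 -42 30; -42 44 -29; 30 -29 40]
S = H·P̄·Hᵀ + R = [894 -878; -878 972]
K = P̄·Hᵀ·S⁻¹ = [3029/24521 7832/24521; -3095/49042 -6519/24521; -17099/49042 -3762/24521]
x' − x̄ = [17004/24521, -41417/24521, 190480/24521] = K·y
y = (KᵀK)⁻¹·Kᵀ·(x' − x̄) = [-28, 13]
z = y + H·x̄ = [-28, 13] + [27, -11] = [-1, 2]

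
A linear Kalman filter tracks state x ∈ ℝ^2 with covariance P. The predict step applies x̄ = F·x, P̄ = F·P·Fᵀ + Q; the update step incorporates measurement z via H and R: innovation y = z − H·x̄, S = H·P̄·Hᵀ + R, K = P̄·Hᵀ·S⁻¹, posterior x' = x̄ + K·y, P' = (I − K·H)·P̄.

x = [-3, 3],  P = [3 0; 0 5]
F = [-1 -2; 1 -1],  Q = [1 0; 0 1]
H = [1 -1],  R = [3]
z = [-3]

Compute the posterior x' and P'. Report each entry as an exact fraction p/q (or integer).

x̄ = F·x = [-3, -6]
P̄ = F·P·Fᵀ + Q = [24 7; 7 9]
y = z − H·x̄ = [-6]
S = H·P̄·Hᵀ + R = [22]
K = P̄·Hᵀ·S⁻¹ = [17/22; -1/11]
x' = x̄ + K·y = [-84/11, -60/11]
P' = (I − K·H)·P̄ = [239/22 94/11; 94/11 97/11]

x' = [-84/11, -60/11]
P' = [239/22 94/11; 94/11 97/11]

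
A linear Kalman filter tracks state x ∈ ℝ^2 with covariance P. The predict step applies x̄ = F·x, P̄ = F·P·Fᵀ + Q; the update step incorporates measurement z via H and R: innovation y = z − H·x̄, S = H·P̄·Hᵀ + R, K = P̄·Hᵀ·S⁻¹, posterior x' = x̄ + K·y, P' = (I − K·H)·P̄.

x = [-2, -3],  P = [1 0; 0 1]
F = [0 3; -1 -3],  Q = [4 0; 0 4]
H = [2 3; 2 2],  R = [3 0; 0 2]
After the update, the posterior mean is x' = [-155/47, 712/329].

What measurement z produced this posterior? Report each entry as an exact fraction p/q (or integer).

z = [-2, -1]

x̄ = F·x = [-9, 11]
P̄ = F·P·Fᵀ + Q = [13 -9; -9 14]
S = H·P̄·Hᵀ + R = [73 46; 46 38]
K = P̄·Hᵀ·S⁻¹ = [-29/47 45/47; 226/329 -187/329]
x' − x̄ = [268/47, -2907/329] = K·y
y = (KᵀK)⁻¹·Kᵀ·(x' − x̄) = [-17, -5]
z = y + H·x̄ = [-17, -5] + [15, 4] = [-2, -1]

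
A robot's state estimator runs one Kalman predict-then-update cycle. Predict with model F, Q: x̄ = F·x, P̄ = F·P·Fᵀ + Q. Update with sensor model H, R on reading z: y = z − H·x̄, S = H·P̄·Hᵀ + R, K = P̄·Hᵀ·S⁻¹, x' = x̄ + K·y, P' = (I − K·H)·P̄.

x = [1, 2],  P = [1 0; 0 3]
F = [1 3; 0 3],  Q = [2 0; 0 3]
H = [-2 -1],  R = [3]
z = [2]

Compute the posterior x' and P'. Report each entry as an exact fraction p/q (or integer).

x̄ = F·x = [7, 6]
P̄ = F·P·Fᵀ + Q = [30 27; 27 30]
y = z − H·x̄ = [22]
S = H·P̄·Hᵀ + R = [261]
K = P̄·Hᵀ·S⁻¹ = [-1/3; -28/87]
x' = x̄ + K·y = [-1/3, -94/87]
P' = (I − K·H)·P̄ = [1 -1; -1 86/29]

x' = [-1/3, -94/87]
P' = [1 -1; -1 86/29]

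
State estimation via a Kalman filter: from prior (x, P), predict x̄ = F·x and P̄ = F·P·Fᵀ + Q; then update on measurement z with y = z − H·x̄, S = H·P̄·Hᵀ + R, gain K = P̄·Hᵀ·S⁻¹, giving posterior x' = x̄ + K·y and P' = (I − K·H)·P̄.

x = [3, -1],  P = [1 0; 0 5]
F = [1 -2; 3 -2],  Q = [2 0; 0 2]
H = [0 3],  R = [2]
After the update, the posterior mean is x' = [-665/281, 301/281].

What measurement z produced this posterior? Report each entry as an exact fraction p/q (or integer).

x̄ = F·x = [5, 11]
P̄ = F·P·Fᵀ + Q = [23 23; 23 31]
S = H·P̄·Hᵀ + R = [281]
K = P̄·Hᵀ·S⁻¹ = [69/281; 93/281]
x' − x̄ = [-2070/281, -2790/281] = K·y
y = (KᵀK)⁻¹·Kᵀ·(x' − x̄) = [-30]
z = y + H·x̄ = [-30] + [33] = [3]

z = [3]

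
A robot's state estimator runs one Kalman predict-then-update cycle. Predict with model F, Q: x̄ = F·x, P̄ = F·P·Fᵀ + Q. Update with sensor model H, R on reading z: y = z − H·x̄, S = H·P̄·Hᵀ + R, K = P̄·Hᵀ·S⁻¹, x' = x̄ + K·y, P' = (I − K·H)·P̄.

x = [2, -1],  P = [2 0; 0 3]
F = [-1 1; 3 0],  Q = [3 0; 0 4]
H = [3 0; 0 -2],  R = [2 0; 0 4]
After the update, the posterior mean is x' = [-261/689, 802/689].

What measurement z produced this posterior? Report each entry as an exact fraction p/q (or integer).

z = [-1, -2]

x̄ = F·x = [-3, 6]
P̄ = F·P·Fᵀ + Q = [8 -6; -6 22]
S = H·P̄·Hᵀ + R = [74 36; 36 92]
K = P̄·Hᵀ·S⁻¹ = [222/689 3/689; -9/689 -326/689]
x' − x̄ = [1806/689, -3332/689] = K·y
y = (KᵀK)⁻¹·Kᵀ·(x' − x̄) = [8, 10]
z = y + H·x̄ = [8, 10] + [-9, -12] = [-1, -2]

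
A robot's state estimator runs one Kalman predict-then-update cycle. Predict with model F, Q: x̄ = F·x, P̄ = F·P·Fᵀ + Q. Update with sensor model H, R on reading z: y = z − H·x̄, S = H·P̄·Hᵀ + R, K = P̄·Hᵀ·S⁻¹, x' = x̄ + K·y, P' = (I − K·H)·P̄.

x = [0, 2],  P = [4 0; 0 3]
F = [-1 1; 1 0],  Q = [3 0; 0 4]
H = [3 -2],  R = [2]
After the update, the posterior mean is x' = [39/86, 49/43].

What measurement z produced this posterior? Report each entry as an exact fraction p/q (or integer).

x̄ = F·x = [2, 0]
P̄ = F·P·Fᵀ + Q = [10 -4; -4 8]
S = H·P̄·Hᵀ + R = [172]
K = P̄·Hᵀ·S⁻¹ = [19/86; -7/43]
x' − x̄ = [-133/86, 49/43] = K·y
y = (KᵀK)⁻¹·Kᵀ·(x' − x̄) = [-7]
z = y + H·x̄ = [-7] + [6] = [-1]

z = [-1]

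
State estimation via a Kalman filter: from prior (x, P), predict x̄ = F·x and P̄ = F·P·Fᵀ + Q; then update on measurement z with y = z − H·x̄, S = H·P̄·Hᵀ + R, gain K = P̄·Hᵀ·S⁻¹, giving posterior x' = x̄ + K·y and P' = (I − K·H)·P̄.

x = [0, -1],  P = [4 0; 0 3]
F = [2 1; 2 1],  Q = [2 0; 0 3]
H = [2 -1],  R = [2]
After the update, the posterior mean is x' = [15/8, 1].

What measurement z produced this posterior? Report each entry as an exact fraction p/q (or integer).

z = [3]

x̄ = F·x = [-1, -1]
P̄ = F·P·Fᵀ + Q = [21 19; 19 22]
S = H·P̄·Hᵀ + R = [32]
K = P̄·Hᵀ·S⁻¹ = [23/32; 1/2]
x' − x̄ = [23/8, 2] = K·y
y = (KᵀK)⁻¹·Kᵀ·(x' − x̄) = [4]
z = y + H·x̄ = [4] + [-1] = [3]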